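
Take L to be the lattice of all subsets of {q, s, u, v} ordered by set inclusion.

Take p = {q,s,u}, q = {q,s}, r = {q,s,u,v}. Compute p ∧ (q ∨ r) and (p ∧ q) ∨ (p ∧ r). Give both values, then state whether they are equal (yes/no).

q ∨ r = {q,s,u,v}, so p ∧ (q ∨ r) = {q,s,u} ∧ {q,s,u,v} = {q,s,u}.
p ∧ q = {q,s} and p ∧ r = {q,s,u}, so (p ∧ q) ∨ (p ∧ r) = {q,s} ∨ {q,s,u} = {q,s,u}.
Equal: yes.

{q,s,u}; {q,s,u}; yes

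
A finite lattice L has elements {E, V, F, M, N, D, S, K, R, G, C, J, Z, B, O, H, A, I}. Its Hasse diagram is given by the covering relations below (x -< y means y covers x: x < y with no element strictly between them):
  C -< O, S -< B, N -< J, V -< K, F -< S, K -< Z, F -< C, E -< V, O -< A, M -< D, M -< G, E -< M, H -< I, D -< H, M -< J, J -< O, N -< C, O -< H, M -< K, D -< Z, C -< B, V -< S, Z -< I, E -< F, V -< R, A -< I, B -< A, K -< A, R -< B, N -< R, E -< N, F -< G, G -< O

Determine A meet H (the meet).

Common lower bounds of {A, H}: C, E, F, G, J, M, N, O.
The greatest among these is O.

O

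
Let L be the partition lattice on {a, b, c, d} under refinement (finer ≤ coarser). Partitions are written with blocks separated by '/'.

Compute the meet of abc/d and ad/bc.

Common lower bounds of {abc/d, ad/bc}: a/b/c/d, a/bc/d.
The greatest among these is a/bc/d.

a/bc/d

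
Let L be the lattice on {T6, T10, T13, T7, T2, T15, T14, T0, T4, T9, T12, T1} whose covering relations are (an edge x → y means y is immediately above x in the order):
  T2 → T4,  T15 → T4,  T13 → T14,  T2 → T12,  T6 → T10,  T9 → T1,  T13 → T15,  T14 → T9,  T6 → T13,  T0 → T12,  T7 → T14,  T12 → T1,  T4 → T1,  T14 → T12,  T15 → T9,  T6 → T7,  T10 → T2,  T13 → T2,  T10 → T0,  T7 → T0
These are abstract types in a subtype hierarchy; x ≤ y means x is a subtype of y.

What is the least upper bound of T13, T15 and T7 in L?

T9

Common upper bounds of {T13, T15, T7}: T1, T9.
The least among these is T9.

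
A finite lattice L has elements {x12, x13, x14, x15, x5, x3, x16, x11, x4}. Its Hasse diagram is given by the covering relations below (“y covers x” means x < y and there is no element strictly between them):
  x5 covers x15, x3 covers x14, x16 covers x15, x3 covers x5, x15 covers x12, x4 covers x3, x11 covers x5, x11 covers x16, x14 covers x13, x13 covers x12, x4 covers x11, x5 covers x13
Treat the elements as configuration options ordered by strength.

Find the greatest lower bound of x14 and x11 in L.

x13

Common lower bounds of {x14, x11}: x12, x13.
The greatest among these is x13.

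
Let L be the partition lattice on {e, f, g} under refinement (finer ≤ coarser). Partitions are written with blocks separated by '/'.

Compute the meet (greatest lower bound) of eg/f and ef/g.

The meet (common refinement) of eg/f and ef/g intersects blocks pairwise, giving e/f/g.

e/f/g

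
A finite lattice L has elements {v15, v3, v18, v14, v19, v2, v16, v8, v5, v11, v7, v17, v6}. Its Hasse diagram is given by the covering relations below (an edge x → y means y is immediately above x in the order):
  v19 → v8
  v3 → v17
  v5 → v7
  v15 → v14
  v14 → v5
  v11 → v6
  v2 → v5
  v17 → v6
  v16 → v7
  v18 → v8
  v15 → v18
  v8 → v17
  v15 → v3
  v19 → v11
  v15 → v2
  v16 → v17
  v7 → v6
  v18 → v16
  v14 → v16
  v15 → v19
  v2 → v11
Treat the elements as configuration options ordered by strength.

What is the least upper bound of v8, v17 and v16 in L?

v17

Common upper bounds of {v8, v17, v16}: v17, v6.
The least among these is v17.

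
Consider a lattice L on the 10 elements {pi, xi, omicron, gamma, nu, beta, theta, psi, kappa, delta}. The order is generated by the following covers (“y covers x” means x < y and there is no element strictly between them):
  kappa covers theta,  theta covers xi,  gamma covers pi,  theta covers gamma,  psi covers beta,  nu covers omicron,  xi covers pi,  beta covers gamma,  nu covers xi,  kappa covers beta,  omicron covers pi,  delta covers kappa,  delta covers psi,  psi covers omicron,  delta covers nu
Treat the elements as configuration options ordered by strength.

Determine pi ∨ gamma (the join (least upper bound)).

gamma

Common upper bounds of {pi, gamma}: beta, delta, gamma, kappa, psi, theta.
The least among these is gamma.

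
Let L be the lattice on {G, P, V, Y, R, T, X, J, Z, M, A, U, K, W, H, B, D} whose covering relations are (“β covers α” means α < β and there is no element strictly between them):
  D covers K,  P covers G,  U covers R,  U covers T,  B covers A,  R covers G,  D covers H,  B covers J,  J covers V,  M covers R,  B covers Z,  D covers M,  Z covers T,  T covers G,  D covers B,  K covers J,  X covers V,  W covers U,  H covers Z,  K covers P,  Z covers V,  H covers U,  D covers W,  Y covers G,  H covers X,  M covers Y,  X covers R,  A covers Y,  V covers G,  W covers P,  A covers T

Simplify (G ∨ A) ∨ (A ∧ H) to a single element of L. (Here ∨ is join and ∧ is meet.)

A

G ∨ A = A
A ∧ H = T
A ∨ T = A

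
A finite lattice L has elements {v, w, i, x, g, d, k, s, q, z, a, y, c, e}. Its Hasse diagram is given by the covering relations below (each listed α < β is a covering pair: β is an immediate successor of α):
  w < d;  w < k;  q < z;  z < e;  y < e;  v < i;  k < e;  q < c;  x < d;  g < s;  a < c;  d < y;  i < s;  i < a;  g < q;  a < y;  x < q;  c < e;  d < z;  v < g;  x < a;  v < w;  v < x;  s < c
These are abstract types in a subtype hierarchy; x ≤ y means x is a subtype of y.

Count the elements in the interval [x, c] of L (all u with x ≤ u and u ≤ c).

The interval [x, c] = {a, c, q, x}, which has 4 elements.

4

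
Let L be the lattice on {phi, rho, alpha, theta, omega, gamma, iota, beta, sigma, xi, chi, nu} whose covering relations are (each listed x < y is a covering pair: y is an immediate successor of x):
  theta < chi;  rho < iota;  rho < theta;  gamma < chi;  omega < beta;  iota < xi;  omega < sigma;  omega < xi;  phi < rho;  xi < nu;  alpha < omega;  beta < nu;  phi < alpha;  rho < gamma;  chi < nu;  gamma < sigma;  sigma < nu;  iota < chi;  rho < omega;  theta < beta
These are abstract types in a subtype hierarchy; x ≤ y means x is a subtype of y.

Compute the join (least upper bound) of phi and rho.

rho

Common upper bounds of {phi, rho}: beta, chi, gamma, iota, nu, omega, rho, sigma, theta, xi.
The least among these is rho.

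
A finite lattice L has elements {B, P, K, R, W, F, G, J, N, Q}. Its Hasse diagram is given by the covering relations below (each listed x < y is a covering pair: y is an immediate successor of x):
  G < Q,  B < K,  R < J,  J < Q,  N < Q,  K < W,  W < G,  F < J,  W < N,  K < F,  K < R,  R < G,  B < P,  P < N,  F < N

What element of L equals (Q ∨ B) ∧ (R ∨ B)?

R

Q ∨ B = Q
R ∨ B = R
Q ∧ R = R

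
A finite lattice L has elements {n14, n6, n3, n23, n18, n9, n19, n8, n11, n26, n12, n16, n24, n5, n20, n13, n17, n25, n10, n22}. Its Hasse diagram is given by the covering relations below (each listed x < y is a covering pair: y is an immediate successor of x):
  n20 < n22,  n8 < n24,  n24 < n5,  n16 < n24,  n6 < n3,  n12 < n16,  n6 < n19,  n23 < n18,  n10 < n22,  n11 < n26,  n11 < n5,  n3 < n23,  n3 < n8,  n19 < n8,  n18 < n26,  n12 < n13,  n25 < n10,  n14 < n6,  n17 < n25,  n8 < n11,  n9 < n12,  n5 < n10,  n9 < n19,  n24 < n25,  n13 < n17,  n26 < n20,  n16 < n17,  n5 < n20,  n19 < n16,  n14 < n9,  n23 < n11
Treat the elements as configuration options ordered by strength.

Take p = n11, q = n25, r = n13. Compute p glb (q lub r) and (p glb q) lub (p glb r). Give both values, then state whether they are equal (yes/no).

q lub r = n25, so p glb (q lub r) = n11 glb n25 = n8.
p glb q = n8 and p glb r = n9, so (p glb q) lub (p glb r) = n8 lub n9 = n8.
Equal: yes.

n8; n8; yes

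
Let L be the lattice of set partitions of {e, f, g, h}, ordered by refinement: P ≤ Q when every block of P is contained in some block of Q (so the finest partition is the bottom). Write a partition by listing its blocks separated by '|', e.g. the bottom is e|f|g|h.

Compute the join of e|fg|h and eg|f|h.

efg|h

The join of e|fg|h and eg|f|h merges any blocks that overlap across the partitions, giving efg|h.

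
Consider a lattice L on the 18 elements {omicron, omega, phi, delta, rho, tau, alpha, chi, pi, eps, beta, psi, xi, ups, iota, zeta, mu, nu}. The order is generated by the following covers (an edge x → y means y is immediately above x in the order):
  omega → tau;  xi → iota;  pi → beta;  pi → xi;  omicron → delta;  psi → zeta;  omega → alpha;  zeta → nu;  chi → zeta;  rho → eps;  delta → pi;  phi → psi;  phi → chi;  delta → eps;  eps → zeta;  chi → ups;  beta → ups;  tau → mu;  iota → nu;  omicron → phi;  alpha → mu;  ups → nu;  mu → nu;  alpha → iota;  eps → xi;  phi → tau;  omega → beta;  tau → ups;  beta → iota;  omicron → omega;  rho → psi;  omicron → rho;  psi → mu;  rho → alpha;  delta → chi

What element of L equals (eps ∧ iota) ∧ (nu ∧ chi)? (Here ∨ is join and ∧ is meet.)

delta

eps ∧ iota = eps
nu ∧ chi = chi
eps ∧ chi = delta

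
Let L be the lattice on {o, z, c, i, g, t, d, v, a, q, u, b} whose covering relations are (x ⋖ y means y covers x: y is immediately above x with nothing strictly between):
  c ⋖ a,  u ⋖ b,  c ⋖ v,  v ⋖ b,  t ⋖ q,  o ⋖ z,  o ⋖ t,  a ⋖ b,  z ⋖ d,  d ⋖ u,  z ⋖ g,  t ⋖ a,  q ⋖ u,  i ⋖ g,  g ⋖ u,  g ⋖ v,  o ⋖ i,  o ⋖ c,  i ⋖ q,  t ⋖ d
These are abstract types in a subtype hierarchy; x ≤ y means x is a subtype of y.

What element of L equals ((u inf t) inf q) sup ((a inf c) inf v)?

u ∧ t = t
t ∧ q = t
a ∧ c = c
c ∧ v = c
t ∨ c = a

a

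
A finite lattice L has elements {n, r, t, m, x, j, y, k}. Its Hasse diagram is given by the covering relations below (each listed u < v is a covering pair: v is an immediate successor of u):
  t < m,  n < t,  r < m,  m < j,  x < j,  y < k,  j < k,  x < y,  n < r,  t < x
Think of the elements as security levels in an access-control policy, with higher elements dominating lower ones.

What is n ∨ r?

Common upper bounds of {n, r}: j, k, m, r.
The least among these is r.

r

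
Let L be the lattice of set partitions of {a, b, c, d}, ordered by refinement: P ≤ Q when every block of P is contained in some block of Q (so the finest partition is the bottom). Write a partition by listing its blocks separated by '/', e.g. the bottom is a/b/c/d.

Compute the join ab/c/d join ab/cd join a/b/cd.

ab/cd

The join of ab/c/d, ab/cd, a/b/cd merges any blocks that overlap across the partitions, giving ab/cd.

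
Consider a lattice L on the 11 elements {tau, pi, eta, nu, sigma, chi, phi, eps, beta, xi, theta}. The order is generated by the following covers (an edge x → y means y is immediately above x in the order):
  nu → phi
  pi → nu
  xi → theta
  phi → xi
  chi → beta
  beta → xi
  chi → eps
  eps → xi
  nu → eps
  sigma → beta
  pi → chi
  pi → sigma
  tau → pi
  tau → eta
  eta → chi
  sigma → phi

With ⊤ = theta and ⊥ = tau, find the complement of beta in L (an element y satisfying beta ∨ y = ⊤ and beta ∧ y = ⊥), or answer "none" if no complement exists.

For every candidate y, either beta ∨ y ≠ theta or beta ∧ y ≠ tau; no complement exists.

none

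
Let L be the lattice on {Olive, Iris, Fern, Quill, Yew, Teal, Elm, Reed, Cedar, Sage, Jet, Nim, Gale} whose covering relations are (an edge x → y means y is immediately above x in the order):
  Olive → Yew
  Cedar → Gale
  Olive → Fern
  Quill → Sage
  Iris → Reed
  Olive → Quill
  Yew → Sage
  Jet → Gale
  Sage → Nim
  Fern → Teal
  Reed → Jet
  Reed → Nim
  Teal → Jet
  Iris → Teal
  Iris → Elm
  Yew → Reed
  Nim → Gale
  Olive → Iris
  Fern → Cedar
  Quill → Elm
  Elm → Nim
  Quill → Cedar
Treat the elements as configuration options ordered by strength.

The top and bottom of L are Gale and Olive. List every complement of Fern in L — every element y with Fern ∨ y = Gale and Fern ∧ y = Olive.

Elm, Nim, Sage

Need y with Fern ∨ y = Gale and Fern ∧ y = Olive.
Checking each element gives: Elm, Nim, Sage.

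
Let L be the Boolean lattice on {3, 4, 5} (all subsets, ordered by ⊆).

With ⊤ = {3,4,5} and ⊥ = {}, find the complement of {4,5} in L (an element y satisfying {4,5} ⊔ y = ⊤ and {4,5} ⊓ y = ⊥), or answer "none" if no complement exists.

{3}

Need y with {4,5} ∨ y = {3,4,5} and {4,5} ∧ y = {}.
Checking each element gives: {3}.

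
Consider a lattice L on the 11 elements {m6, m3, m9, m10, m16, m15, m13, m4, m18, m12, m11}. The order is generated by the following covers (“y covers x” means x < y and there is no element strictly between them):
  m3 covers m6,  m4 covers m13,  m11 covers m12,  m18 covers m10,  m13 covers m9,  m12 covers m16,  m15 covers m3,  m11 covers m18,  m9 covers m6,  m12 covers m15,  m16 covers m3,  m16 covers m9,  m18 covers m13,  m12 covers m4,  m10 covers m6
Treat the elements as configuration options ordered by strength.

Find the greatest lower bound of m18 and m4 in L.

Common lower bounds of {m18, m4}: m13, m6, m9.
The greatest among these is m13.

m13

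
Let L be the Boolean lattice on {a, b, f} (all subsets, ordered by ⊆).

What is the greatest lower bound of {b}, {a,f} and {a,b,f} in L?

{}

Under ⊆, meet is intersection: {b} ∩ {a,f} ∩ {a,b,f} = {}.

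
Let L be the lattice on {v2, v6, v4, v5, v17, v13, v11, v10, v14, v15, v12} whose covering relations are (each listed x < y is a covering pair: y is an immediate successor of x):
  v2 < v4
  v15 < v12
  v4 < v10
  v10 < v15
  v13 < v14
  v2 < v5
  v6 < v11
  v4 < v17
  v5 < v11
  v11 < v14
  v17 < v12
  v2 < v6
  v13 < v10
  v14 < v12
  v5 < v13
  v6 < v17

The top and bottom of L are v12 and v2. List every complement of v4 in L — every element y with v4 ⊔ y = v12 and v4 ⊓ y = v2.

v11, v14

Need y with v4 ∨ y = v12 and v4 ∧ y = v2.
Checking each element gives: v11, v14.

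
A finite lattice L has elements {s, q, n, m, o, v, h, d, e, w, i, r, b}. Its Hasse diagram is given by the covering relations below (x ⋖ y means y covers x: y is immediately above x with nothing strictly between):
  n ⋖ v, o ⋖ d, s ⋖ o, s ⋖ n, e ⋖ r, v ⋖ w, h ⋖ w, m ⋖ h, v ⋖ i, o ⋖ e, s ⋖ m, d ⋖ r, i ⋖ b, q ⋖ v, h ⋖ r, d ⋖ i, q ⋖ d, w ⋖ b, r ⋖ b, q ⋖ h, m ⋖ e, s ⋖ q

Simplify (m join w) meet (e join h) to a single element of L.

m ∨ w = w
e ∨ h = r
w ∧ r = h

h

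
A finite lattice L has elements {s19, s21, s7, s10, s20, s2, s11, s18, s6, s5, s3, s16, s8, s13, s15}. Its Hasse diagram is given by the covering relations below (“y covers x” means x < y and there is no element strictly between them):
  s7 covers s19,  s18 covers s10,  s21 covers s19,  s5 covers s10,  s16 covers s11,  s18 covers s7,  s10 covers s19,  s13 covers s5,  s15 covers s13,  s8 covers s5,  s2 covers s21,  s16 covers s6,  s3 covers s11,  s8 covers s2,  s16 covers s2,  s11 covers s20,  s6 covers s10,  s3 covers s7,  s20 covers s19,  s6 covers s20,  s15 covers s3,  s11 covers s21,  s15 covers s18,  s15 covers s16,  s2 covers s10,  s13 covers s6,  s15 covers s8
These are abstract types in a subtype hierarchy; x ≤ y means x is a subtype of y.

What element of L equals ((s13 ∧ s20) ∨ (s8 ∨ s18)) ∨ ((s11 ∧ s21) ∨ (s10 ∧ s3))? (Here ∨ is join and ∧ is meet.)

s15

s13 ∧ s20 = s20
s8 ∨ s18 = s15
s20 ∨ s15 = s15
s11 ∧ s21 = s21
s10 ∧ s3 = s19
s21 ∨ s19 = s21
s15 ∨ s21 = s15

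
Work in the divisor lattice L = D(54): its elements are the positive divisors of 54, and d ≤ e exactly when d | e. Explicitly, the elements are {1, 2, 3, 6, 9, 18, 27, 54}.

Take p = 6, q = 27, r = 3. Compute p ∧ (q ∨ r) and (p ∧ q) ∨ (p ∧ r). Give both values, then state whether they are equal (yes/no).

3; 3; yes

q ∨ r = 27, so p ∧ (q ∨ r) = 6 ∧ 27 = 3.
p ∧ q = 3 and p ∧ r = 3, so (p ∧ q) ∨ (p ∧ r) = 3 ∨ 3 = 3.
Equal: yes.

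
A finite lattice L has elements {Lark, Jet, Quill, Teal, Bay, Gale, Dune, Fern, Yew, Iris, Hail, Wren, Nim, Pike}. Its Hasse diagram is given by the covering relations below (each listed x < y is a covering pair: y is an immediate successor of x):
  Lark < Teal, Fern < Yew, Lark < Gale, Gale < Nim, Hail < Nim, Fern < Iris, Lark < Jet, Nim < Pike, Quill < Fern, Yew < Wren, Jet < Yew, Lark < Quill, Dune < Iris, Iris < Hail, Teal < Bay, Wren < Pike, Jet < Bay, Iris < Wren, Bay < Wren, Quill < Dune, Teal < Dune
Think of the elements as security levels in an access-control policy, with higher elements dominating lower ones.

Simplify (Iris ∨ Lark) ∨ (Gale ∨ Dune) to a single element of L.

Nim

Iris ∨ Lark = Iris
Gale ∨ Dune = Nim
Iris ∨ Nim = Nim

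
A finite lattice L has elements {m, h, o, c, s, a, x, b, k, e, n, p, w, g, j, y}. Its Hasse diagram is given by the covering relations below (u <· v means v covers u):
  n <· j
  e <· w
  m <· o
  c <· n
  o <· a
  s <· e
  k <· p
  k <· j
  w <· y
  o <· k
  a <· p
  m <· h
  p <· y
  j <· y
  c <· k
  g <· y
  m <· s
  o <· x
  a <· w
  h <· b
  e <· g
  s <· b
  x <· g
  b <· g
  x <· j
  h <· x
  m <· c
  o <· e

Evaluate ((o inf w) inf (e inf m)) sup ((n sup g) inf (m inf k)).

o ∧ w = o
e ∧ m = m
o ∧ m = m
n ∨ g = y
m ∧ k = m
y ∧ m = m
m ∨ m = m

m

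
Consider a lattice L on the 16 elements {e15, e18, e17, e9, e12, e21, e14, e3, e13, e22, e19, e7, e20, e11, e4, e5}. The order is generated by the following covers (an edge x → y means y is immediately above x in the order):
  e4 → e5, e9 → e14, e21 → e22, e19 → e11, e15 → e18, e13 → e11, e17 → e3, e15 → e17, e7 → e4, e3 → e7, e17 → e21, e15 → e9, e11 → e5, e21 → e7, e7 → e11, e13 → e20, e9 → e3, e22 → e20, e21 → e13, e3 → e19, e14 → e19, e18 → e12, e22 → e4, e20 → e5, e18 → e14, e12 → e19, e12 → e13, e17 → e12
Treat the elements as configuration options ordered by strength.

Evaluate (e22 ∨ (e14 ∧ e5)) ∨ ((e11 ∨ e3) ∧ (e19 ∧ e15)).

e5

e14 ∧ e5 = e14
e22 ∨ e14 = e5
e11 ∨ e3 = e11
e19 ∧ e15 = e15
e11 ∧ e15 = e15
e5 ∨ e15 = e5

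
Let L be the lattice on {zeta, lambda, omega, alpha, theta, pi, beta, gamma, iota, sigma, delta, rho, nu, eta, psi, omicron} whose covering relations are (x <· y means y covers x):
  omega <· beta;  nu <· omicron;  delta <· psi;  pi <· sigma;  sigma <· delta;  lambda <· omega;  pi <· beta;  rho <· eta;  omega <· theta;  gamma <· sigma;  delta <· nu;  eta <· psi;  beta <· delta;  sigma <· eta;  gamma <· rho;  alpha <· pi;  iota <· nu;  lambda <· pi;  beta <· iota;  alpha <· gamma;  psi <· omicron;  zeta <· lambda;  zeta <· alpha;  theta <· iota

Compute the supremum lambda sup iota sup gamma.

nu

Common upper bounds of {lambda, iota, gamma}: nu, omicron.
The least among these is nu.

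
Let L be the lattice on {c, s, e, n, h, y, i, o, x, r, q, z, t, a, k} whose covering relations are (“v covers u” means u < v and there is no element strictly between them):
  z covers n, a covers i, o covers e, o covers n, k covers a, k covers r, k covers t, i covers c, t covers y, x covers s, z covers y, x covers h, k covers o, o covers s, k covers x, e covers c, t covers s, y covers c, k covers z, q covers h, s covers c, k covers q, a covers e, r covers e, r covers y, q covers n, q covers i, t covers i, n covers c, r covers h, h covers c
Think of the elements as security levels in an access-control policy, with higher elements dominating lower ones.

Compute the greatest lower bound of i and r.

c

Common lower bounds of {i, r}: c.
The greatest among these is c.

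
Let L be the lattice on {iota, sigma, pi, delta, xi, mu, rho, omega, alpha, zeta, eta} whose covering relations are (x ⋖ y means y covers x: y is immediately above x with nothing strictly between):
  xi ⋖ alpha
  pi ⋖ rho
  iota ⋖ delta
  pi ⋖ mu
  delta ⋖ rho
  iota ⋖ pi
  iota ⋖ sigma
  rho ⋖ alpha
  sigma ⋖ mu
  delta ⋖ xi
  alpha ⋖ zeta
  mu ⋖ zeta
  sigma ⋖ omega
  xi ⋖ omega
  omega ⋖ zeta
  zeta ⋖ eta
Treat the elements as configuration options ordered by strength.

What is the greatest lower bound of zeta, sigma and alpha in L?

Common lower bounds of {zeta, sigma, alpha}: iota.
The greatest among these is iota.

iota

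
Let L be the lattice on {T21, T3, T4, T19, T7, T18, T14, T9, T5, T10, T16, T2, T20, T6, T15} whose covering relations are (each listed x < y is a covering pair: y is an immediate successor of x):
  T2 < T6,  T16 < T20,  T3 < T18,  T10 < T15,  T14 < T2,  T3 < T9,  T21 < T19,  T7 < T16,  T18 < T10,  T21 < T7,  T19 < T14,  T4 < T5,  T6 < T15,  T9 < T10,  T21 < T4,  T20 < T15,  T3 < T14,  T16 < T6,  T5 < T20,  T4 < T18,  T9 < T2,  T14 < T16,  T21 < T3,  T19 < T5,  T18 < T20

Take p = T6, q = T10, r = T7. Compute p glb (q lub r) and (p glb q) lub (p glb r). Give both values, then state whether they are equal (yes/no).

T6; T6; yes

q lub r = T15, so p glb (q lub r) = T6 glb T15 = T6.
p glb q = T9 and p glb r = T7, so (p glb q) lub (p glb r) = T9 lub T7 = T6.
Equal: yes.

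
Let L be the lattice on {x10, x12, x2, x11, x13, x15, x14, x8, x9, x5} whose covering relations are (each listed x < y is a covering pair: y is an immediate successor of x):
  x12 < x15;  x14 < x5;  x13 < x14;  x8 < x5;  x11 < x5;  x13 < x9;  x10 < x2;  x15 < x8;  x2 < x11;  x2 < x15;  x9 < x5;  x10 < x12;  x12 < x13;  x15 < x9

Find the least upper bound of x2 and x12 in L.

Common upper bounds of {x2, x12}: x15, x5, x8, x9.
The least among these is x15.

x15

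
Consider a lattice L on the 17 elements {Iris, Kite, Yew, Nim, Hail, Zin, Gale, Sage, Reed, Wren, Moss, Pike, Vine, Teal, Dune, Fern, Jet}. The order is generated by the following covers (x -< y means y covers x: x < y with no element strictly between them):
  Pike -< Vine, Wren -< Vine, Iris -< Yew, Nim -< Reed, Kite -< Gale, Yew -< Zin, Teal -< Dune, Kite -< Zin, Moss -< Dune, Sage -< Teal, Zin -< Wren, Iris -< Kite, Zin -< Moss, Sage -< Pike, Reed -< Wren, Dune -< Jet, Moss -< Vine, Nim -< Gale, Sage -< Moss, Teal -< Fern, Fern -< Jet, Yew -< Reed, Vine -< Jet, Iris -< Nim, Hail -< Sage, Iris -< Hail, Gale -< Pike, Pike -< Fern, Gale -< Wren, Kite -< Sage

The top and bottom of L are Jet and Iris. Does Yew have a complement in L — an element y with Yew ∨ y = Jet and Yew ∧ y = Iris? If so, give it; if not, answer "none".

Need y with Yew ∨ y = Jet and Yew ∧ y = Iris.
Checking each element gives: Fern.

Fern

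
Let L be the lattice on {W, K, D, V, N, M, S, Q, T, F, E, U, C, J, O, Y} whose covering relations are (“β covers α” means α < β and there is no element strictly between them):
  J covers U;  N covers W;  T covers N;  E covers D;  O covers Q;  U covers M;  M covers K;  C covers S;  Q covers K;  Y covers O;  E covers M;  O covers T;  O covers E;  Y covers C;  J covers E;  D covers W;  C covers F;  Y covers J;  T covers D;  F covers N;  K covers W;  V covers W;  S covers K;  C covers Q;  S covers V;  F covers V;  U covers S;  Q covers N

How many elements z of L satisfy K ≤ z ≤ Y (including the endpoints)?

10

The interval [K, Y] = {C, E, J, K, M, O, Q, S, U, Y}, which has 10 elements.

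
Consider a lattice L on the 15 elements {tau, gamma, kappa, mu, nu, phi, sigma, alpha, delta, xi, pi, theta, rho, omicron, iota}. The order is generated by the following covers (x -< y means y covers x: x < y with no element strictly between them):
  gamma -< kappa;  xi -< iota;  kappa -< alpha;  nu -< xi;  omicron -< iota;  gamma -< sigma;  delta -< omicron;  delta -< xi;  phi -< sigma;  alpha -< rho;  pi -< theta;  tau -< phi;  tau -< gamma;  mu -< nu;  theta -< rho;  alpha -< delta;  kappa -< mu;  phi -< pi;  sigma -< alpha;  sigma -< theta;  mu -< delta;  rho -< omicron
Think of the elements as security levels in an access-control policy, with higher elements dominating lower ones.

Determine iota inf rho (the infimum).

rho

Common lower bounds of {iota, rho}: alpha, gamma, kappa, phi, pi, rho, sigma, tau, theta.
The greatest among these is rho.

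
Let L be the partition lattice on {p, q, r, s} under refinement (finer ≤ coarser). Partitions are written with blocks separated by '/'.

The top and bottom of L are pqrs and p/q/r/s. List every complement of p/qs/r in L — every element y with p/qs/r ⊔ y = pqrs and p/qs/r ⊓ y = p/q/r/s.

Need y with p/qs/r ∨ y = pqrs and p/qs/r ∧ y = p/q/r/s.
Checking each element gives: pq/rs, pqr/s, prs/q, ps/qr.

pq/rs, pqr/s, prs/q, ps/qr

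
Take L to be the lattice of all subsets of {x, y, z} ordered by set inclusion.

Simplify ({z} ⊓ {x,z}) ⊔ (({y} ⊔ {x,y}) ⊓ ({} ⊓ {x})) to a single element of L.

{z}

{z} ∧ {x,z} = {z}
{y} ∨ {x,y} = {x,y}
{} ∧ {x} = {}
{x,y} ∧ {} = {}
{z} ∨ {} = {z}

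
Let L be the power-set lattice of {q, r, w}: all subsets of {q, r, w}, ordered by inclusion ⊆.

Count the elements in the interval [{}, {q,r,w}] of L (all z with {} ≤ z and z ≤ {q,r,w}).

The interval [{}, {q,r,w}] = {{q,r,w}, {q,r}, {q,w}, {q}, {r,w}, {r}, {w}, {}}, which has 8 elements.

8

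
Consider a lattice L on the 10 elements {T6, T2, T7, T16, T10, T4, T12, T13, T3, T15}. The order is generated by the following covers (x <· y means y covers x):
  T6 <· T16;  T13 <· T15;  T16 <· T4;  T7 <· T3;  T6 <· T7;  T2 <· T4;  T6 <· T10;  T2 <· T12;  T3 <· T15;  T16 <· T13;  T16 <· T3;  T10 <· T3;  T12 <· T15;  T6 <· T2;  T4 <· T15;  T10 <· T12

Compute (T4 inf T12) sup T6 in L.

T4 ∧ T12 = T2
T2 ∨ T6 = T2

T2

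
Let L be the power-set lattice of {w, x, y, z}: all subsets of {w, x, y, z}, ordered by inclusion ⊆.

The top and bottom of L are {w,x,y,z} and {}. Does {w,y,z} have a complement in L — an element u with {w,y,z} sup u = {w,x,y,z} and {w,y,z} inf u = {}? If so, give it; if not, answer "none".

Need u with {w,y,z} ∨ u = {w,x,y,z} and {w,y,z} ∧ u = {}.
Checking each element gives: {x}.

{x}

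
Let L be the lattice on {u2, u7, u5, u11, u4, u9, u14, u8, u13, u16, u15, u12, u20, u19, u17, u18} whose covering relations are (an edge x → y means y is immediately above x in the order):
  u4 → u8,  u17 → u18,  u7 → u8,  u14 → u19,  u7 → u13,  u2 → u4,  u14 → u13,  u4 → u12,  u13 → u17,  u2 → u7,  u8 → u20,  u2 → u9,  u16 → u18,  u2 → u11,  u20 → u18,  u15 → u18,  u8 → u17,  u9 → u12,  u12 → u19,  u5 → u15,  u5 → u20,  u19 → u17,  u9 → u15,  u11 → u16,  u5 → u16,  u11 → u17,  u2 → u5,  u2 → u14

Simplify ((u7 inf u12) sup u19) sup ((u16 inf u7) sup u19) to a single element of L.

u7 ∧ u12 = u2
u2 ∨ u19 = u19
u16 ∧ u7 = u2
u2 ∨ u19 = u19
u19 ∨ u19 = u19

u19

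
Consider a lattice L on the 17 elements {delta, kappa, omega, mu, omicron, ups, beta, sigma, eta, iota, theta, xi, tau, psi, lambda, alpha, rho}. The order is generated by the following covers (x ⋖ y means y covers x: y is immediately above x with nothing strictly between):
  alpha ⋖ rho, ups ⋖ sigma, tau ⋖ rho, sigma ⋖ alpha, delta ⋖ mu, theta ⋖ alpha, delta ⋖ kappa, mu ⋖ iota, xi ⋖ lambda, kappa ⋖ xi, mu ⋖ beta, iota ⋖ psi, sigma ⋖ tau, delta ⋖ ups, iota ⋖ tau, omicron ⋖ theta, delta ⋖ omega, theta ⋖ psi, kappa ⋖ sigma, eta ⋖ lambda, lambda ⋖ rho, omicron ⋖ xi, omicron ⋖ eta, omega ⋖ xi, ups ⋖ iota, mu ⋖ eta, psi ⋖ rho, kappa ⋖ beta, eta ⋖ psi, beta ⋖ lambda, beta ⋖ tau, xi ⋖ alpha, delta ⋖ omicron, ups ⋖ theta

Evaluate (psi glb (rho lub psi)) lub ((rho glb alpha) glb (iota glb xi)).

psi

rho ∨ psi = rho
psi ∧ rho = psi
rho ∧ alpha = alpha
iota ∧ xi = delta
alpha ∧ delta = delta
psi ∨ delta = psi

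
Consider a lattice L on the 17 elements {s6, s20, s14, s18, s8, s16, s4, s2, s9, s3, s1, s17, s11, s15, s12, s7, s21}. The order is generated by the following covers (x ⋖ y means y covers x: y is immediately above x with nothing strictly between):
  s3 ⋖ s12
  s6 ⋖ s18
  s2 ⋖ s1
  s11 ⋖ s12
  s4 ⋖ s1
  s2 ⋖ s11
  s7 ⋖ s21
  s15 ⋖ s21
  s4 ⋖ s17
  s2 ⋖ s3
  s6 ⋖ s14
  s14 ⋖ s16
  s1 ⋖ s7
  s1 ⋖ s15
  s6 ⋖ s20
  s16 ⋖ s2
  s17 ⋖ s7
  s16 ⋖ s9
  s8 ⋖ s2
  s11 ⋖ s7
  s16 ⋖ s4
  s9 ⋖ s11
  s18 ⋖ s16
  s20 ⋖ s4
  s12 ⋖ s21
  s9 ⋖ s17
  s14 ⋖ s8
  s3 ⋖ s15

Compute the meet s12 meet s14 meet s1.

Common lower bounds of {s12, s14, s1}: s14, s6.
The greatest among these is s14.

s14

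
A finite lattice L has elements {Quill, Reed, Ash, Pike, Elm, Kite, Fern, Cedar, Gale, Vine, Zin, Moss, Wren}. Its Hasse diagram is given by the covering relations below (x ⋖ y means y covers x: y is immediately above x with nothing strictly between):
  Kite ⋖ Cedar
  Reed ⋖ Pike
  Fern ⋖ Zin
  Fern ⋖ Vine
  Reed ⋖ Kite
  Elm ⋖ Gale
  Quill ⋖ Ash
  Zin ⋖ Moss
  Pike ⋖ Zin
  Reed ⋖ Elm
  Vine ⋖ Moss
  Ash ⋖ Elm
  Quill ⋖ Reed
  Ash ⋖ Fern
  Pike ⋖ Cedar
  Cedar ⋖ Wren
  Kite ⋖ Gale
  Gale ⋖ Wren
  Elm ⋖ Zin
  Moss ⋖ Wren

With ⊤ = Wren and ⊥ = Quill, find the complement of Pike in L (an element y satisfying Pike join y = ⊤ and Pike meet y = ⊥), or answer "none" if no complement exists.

For every candidate y, either Pike ∨ y ≠ Wren or Pike ∧ y ≠ Quill; no complement exists.

none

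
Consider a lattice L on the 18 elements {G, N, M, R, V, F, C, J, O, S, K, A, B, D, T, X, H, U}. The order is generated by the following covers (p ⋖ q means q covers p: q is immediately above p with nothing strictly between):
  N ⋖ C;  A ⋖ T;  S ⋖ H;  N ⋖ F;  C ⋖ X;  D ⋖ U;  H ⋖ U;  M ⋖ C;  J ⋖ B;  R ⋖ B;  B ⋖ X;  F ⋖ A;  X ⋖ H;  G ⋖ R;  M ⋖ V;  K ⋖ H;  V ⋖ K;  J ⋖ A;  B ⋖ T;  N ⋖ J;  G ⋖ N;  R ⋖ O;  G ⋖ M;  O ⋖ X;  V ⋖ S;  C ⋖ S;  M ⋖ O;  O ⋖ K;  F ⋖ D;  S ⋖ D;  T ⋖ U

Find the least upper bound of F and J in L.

A

Common upper bounds of {F, J}: A, T, U.
The least among these is A.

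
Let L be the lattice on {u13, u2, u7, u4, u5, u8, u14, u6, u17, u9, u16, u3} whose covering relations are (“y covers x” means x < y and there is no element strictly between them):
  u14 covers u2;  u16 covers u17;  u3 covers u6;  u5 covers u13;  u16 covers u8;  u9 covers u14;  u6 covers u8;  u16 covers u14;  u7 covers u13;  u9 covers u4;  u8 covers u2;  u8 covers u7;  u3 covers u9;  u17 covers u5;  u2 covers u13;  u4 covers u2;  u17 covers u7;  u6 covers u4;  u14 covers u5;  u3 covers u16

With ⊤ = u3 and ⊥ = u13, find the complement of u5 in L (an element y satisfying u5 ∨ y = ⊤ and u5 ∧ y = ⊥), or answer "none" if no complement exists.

Need y with u5 ∨ y = u3 and u5 ∧ y = u13.
Checking each element gives: u6.

u6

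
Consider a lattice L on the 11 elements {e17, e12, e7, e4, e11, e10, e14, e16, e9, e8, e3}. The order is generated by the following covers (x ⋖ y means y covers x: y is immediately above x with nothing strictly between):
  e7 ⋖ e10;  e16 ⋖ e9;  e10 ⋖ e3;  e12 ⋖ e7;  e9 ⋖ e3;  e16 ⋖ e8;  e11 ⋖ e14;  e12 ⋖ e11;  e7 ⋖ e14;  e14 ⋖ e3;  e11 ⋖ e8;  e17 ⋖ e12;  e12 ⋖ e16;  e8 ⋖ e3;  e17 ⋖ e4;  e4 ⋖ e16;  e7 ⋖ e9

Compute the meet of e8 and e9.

Common lower bounds of {e8, e9}: e12, e16, e17, e4.
The greatest among these is e16.

e16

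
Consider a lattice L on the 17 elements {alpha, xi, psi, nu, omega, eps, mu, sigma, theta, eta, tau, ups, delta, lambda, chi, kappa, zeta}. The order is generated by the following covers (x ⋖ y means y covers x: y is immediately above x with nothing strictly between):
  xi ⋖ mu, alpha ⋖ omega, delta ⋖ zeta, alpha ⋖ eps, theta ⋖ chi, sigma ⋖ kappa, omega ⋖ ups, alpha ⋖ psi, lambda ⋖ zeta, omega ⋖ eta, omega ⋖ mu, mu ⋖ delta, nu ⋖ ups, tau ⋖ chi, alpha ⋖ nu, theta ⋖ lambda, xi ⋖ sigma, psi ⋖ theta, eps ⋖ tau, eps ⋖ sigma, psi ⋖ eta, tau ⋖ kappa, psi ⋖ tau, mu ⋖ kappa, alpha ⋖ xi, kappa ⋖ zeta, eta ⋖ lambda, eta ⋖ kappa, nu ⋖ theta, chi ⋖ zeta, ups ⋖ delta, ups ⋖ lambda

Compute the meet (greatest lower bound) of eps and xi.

Common lower bounds of {eps, xi}: alpha.
The greatest among these is alpha.

alpha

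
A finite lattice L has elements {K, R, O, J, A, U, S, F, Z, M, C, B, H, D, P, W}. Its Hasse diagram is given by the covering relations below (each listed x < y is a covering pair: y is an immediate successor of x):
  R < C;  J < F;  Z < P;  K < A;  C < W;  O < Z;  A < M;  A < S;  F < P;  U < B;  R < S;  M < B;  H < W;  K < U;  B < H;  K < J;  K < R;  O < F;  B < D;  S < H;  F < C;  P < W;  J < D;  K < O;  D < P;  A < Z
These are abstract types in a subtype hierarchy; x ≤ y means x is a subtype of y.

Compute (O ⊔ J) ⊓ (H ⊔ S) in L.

O ∨ J = F
H ∨ S = H
F ∧ H = K

K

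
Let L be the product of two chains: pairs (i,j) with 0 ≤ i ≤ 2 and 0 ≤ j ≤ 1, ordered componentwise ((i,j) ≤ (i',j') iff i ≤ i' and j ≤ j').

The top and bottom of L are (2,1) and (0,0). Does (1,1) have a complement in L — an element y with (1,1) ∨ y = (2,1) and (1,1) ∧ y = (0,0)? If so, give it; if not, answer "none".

none

For every candidate y, either (1,1) ∨ y ≠ (2,1) or (1,1) ∧ y ≠ (0,0); no complement exists.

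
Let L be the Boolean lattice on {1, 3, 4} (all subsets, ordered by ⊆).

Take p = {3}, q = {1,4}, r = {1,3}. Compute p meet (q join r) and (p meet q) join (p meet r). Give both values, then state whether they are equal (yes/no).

q join r = {1,3,4}, so p meet (q join r) = {3} meet {1,3,4} = {3}.
p meet q = {} and p meet r = {3}, so (p meet q) join (p meet r) = {} join {3} = {3}.
Equal: yes.

{3}; {3}; yes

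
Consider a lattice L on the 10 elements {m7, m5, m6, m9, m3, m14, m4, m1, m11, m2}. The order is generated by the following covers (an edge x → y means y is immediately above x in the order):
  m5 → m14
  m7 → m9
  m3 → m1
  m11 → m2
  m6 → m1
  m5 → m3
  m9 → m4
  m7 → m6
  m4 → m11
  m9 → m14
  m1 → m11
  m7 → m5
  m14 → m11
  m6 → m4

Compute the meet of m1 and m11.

Common lower bounds of {m1, m11}: m1, m3, m5, m6, m7.
The greatest among these is m1.

m1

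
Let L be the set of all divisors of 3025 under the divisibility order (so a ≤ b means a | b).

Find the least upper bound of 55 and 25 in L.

In the divisibility order, the join is the least common multiple: lcm(55, 25) = 275.

275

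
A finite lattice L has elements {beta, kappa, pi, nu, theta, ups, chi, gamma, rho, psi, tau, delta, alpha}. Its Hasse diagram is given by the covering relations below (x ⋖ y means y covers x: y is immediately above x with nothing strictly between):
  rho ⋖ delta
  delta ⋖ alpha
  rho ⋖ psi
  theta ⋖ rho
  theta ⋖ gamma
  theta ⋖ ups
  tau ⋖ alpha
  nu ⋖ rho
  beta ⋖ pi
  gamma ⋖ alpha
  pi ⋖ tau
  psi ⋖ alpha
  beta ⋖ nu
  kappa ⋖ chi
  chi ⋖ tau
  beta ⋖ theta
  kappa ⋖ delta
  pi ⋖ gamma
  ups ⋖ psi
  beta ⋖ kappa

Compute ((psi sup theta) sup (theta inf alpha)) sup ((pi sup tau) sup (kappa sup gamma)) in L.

alpha

psi ∨ theta = psi
theta ∧ alpha = theta
psi ∨ theta = psi
pi ∨ tau = tau
kappa ∨ gamma = alpha
tau ∨ alpha = alpha
psi ∨ alpha = alpha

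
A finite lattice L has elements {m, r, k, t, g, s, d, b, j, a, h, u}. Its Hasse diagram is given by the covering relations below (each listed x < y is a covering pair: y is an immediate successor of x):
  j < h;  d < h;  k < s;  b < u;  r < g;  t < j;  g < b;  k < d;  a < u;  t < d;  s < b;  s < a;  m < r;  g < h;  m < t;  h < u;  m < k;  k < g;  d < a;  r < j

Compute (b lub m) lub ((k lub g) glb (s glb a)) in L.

b ∨ m = b
k ∨ g = g
s ∧ a = s
g ∧ s = k
b ∨ k = b

b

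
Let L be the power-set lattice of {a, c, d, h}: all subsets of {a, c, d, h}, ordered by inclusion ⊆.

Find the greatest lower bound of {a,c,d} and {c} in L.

{c}

Under ⊆, meet is intersection: {a,c,d} ∩ {c} = {c}.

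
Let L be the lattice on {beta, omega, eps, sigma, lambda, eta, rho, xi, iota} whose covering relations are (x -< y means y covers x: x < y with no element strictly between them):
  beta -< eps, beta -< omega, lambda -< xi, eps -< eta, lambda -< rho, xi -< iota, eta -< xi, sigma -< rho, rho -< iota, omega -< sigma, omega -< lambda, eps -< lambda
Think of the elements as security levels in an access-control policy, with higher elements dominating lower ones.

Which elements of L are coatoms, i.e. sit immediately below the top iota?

The coatoms are exactly the elements covered by iota: rho, xi.

rho, xi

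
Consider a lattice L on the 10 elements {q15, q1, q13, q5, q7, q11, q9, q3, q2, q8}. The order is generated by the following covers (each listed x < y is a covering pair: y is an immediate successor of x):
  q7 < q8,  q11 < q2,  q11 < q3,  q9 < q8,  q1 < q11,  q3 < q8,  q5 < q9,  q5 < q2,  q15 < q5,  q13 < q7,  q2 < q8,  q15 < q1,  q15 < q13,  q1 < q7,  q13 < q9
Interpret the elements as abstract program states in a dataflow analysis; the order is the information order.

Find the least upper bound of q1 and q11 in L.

Common upper bounds of {q1, q11}: q11, q2, q3, q8.
The least among these is q11.

q11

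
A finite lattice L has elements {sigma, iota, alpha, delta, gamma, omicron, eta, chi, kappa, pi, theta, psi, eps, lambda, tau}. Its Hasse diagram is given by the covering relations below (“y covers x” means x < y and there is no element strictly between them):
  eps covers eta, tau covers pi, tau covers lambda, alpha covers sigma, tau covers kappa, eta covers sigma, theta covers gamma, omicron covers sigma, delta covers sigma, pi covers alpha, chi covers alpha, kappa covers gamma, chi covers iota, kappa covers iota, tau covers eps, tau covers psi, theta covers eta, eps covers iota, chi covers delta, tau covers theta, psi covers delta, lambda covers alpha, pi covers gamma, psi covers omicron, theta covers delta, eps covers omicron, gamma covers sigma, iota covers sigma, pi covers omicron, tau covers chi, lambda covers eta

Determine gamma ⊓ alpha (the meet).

sigma

Common lower bounds of {gamma, alpha}: sigma.
The greatest among these is sigma.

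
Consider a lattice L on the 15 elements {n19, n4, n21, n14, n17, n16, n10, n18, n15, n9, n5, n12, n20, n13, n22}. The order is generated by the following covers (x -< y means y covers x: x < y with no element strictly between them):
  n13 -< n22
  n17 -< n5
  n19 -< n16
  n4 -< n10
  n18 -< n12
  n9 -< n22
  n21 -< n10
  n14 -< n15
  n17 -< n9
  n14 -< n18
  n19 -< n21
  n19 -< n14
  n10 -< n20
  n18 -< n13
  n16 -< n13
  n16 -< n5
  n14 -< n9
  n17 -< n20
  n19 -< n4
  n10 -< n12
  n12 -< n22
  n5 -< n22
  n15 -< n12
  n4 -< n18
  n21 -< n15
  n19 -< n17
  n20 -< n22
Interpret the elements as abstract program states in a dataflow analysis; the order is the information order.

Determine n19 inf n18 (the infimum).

n19

Common lower bounds of {n19, n18}: n19.
The greatest among these is n19.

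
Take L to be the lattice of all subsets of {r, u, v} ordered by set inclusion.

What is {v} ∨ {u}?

Under ⊆, join is union: {v} ∪ {u} = {u,v}.

{u,v}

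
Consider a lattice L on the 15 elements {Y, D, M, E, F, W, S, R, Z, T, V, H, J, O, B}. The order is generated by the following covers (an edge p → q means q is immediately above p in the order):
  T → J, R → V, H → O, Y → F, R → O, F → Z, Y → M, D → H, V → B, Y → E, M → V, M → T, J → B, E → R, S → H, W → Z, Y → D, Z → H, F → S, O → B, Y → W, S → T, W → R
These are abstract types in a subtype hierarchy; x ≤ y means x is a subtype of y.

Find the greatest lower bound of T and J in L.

T

Common lower bounds of {T, J}: F, M, S, T, Y.
The greatest among these is T.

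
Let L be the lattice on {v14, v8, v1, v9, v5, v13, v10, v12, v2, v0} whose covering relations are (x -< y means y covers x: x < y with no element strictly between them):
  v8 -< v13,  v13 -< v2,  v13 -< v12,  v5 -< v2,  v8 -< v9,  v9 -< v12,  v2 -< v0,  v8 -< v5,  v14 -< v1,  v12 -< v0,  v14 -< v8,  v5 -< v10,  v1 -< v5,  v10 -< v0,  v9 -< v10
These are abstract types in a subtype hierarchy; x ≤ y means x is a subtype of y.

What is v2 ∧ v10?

Common lower bounds of {v2, v10}: v1, v14, v5, v8.
The greatest among these is v5.

v5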